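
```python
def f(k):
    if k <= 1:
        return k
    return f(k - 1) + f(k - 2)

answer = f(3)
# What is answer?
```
Call trace:
f(k=3)
  f(k=2)
    f(k=1)
    -> return 1
    f(k=0)
    -> return 0
  -> return 1
  f(k=1)
  -> return 1
-> return 2

Final answer: 2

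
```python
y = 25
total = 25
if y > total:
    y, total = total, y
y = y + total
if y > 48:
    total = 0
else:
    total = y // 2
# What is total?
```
Trace:
  y=25
  y=25, total=25
  y=25, total=25
  y=50, total=25
  y=50, total=0

Final answer: 0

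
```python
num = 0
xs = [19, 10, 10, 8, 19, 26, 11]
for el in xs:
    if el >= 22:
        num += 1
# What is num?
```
Trace:
  num=0
  num=0, el=19
  num=0, el=10
  num=0, el=10
  num=0, el=8
  num=0, el=19
  num=1, el=26
  num=1, el=11

Final answer: 1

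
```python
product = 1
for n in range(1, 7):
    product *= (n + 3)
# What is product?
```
Trace:
  product=1
  product=4, n=1
  product=20, n=2
  product=120, n=3
  product=840, n=4
  product=6720, n=5
  product=60480, n=6

Final answer: 60480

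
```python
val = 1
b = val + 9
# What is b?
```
Trace:
  val=1
  val=1, b=10

Final answer: 10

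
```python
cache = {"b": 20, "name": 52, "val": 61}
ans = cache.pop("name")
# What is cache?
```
Trace:
  cache={'b': 20, 'name': 52, 'val': 61}
  cache={'b': 20, 'val': 61}, ans=52

Final answer: {'b': 20, 'val': 61}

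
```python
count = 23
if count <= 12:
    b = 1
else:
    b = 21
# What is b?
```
Trace:
  count=23
  count=23, b=21

Final answer: 21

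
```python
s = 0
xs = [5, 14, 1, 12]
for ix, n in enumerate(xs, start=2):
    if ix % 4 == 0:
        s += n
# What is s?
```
Trace:
  s=0
  s=0, ix=2, n=5
  s=0, ix=3, n=14
  s=1, ix=4, n=1
  s=1, ix=5, n=12

Final answer: 1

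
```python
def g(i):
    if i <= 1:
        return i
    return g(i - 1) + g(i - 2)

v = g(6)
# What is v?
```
Call trace (a repeated sub-call is expanded the first time; later identical calls just restate its return value):
g(i=6)
  g(i=5)
    g(i=4)
      g(i=3)
        g(i=2)
          g(i=1)
          -> return 1
          g(i=0)
          -> return 0
        -> return 1
        g(i=1)
        -> return 1
      -> return 2
      g(i=2) -> return 1  (same call as traced above)
    -> return 3
    g(i=3) -> return 2  (same call as traced above)
  -> return 5
  g(i=4) -> return 3  (same call as traced above)
-> return 8

Final answer: 8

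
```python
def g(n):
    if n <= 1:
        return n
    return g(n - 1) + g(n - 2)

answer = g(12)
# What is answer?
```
Call trace (a repeated sub-call is expanded the first time; later identical calls just restate its return value):
g(n=12)
  g(n=11)
    g(n=10)
      g(n=9)
        g(n=8)
          g(n=7)
            g(n=6)
              g(n=5)
                g(n=4)
                  g(n=3)
                    g(n=2)
                      g(n=1)
                      -> return 1
                      g(n=0)
                      -> return 0
                    -> return 1
                    g(n=1)
                    -> return 1
                  -> return 2
                  g(n=2) -> return 1  (same call as traced above)
                -> return 3
                g(n=3) -> return 2  (same call as traced above)
              -> return 5
              g(n=4) -> return 3  (same call as traced above)
            -> return 8
            g(n=5) -> return 5  (same call as traced above)
          -> return 13
          g(n=6) -> return 8  (same call as traced above)
        -> return 21
        g(n=7) -> return 13  (same call as traced above)
      -> return 34
      g(n=8) -> return 21  (same call as traced above)
    -> return 55
    g(n=9) -> return 34  (same call as traced above)
  -> return 89
  g(n=10) -> return 55  (same call as traced above)
-> return 144

Final answer: 144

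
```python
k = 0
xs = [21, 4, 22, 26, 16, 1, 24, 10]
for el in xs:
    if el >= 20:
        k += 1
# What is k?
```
Trace:
  k=0
  k=1, el=21
  k=1, el=4
  k=2, el=22
  k=3, el=26
  k=3, el=16
  k=3, el=1
  k=4, el=24
  k=4, el=10

Final answer: 4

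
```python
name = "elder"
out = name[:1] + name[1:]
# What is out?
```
Trace:
  name='elder'
  name='elder', out='elder'

Final answer: 'elder'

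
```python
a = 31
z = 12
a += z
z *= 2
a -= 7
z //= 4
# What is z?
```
Trace:
  a=31
  a=31, z=12
  a=43, z=12
  a=43, z=24
  a=36, z=24
  a=36, z=6

Final answer: 6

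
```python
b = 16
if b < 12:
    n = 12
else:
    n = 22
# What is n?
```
Trace:
  b=16
  b=16, n=22

Final answer: 22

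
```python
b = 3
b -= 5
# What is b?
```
Trace:
  b=3
  b=-2

Final answer: -2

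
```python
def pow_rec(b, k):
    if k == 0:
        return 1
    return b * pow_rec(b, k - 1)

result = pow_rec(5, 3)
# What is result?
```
Call trace:
pow_rec(b=5, k=3)
  pow_rec(b=5, k=2)
    pow_rec(b=5, k=1)
      pow_rec(b=5, k=0)
      -> return 1
    -> return 5
  -> return 25
-> return 125

Final answer: 125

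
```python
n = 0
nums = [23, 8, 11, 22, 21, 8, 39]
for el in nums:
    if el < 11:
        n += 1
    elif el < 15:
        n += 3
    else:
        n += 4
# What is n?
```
Trace:
  n=0
  n=4, el=23
  n=5, el=8
  n=8, el=11
  n=12, el=22
  n=16, el=21
  n=17, el=8
  n=21, el=39

Final answer: 21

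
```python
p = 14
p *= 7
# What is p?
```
Trace:
  p=14
  p=98

Final answer: 98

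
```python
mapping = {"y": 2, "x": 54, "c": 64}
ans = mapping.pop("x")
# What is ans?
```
Trace:
  mapping={'y': 2, 'x': 54, 'c': 64}
  mapping={'y': 2, 'c': 64}, ans=54

Final answer: 54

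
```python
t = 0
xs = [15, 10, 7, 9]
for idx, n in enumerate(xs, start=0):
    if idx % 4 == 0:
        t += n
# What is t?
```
Trace:
  t=0
  t=15, idx=0, n=15
  t=15, idx=1, n=10
  t=15, idx=2, n=7
  t=15, idx=3, n=9

Final answer: 15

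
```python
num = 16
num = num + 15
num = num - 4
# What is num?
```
Trace:
  num=16
  num=31
  num=27

Final answer: 27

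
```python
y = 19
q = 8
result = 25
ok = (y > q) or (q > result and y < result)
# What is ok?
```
Trace:
  y=19
  y=19, q=8
  y=19, q=8, result=25
  y=19, q=8, result=25, ok=True

Final answer: True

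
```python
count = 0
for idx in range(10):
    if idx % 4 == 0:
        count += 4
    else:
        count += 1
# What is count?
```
Trace:
  count=0
  count=4, idx=0
  count=5, idx=1
  count=6, idx=2
  count=7, idx=3
  count=11, idx=4
  count=12, idx=5
  count=13, idx=6
  count=14, idx=7
  count=18, idx=8
  count=19, idx=9

Final answer: 19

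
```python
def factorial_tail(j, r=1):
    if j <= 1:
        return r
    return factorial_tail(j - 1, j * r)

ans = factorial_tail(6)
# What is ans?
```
Call trace:
factorial_tail(j=6, r=1)
  factorial_tail(j=5, r=6)
    factorial_tail(j=4, r=30)
      factorial_tail(j=3, r=120)
        factorial_tail(j=2, r=360)
          factorial_tail(j=1, r=720)
          -> return 720
        -> return 720
      -> return 720
    -> return 720
  -> return 720
-> return 720

Final answer: 720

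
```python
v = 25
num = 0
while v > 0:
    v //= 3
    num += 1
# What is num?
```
Trace:
  v=25
  v=25, num=0
  v=8, num=1
  v=2, num=2
  v=0, num=3

Final answer: 3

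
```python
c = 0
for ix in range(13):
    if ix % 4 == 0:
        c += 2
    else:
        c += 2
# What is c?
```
Trace:
  c=0
  c=2, ix=0
  c=4, ix=1
  c=6, ix=2
  c=8, ix=3
  c=10, ix=4
  c=12, ix=5
  c=14, ix=6
  c=16, ix=7
  c=18, ix=8
  c=20, ix=9
  c=22, ix=10
  c=24, ix=11
  c=26, ix=12

Final answer: 26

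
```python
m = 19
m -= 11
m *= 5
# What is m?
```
Trace:
  m=19
  m=8
  m=40

Final answer: 40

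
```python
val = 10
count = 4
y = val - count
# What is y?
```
Trace:
  val=10
  val=10, count=4
  val=10, count=4, y=6

Final answer: 6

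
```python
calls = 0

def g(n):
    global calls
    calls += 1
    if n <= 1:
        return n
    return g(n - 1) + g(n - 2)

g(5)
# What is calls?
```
Call trace (a repeated sub-call is expanded the first time; later identical calls just restate its return value):
g(n=5)
  g(n=4)
    g(n=3)
      g(n=2)
        g(n=1)
        -> return 1
        g(n=0)
        -> return 0
      -> return 1
      g(n=1)
      -> return 1
    -> return 2
    g(n=2) -> return 1  (same call as traced above)
  -> return 3
  g(n=3) -> return 2  (same call as traced above)
-> return 5

calls is incremented once per call, so count the calls in each subtree. Let C(n) = number of calls made by g(n).
C(0) = C(1) = 1 (base case, no recursion); C(n) = 1 + C(n - 1) + C(n - 2) otherwise.
C(2) = 1 + C(1) + C(0) = 1 + 1 + 1 = 3
C(3) = 1 + C(2) + C(1) = 1 + 3 + 1 = 5
C(4) = 1 + C(3) + C(2) = 1 + 5 + 3 = 9
C(5) = 1 + C(4) + C(3) = 1 + 9 + 5 = 15
calls = C(5) = 15

Final answer: 15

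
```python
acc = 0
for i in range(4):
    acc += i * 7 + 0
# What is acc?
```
Trace:
  acc=0
  acc=0, i=0
  acc=7, i=1
  acc=21, i=2
  acc=42, i=3

Final answer: 42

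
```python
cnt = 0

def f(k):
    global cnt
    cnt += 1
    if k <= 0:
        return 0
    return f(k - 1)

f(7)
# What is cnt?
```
Call trace:
f(k=7)
  f(k=6)
    f(k=5)
      f(k=4)
        f(k=3)
          f(k=2)
            f(k=1)
              f(k=0)
              -> return 0
            -> return 0
          -> return 0
        -> return 0
      -> return 0
    -> return 0
  -> return 0
-> return 0

cnt is incremented once per call. f is entered once for each k = 7, 6, 5, 4, 3, 2, 1, 0 (the k <= 0 call returns without recursing), i.e. 7 + 1 calls.
cnt = 8

Final answer: 8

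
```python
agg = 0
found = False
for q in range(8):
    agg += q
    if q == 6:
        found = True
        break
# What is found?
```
Trace:
  agg=0
  agg=0, found=False
  agg=0, found=False, q=0
  agg=1, found=False, q=1
  agg=3, found=False, q=2
  agg=6, found=False, q=3
  agg=10, found=False, q=4
  agg=15, found=False, q=5
  agg=21, found=True, q=6

Final answer: True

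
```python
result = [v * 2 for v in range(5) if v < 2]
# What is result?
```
Trace:
  v=0
  v=1
  v=2
  v=3
  v=4
  result=[0, 2]

Final answer: [0, 2]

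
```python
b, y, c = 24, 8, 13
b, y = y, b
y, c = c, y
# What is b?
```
Trace:
  b=24, y=8, c=13
  b=8, y=24, c=13
  b=8, y=13, c=24

Final answer: 8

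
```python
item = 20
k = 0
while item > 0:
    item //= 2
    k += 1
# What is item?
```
Trace:
  item=20
  item=20, k=0
  item=10, k=1
  item=5, k=2
  item=2, k=3
  item=1, k=4
  item=0, k=5

Final answer: 0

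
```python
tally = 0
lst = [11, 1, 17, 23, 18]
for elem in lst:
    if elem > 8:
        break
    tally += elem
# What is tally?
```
Trace:
  tally=0
  tally=0, elem=11

Final answer: 0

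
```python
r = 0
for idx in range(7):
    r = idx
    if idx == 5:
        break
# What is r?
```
Trace:
  r=0
  r=0, idx=0
  r=1, idx=1
  r=2, idx=2
  r=3, idx=3
  r=4, idx=4
  r=5, idx=5

Final answer: 5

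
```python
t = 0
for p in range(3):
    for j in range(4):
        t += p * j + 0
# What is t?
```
Trace:
  t=0
  t=0, p=0, j=0
  t=0, p=0, j=1
  t=0, p=0, j=2
  t=0, p=0, j=3
  t=0, p=1, j=0
  t=1, p=1, j=1
  t=3, p=1, j=2
  t=6, p=1, j=3
  t=6, p=2, j=0
  t=8, p=2, j=1
  t=12, p=2, j=2
  t=18, p=2, j=3

Final answer: 18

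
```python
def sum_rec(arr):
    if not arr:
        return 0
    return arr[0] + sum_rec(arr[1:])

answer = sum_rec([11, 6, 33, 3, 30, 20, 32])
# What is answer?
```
Call trace:
sum_rec(arr=[11, 6, 33, 3, 30, 20, 32])
  sum_rec(arr=[6, 33, 3, 30, 20, 32])
    sum_rec(arr=[33, 3, 30, 20, 32])
      sum_rec(arr=[3, 30, 20, 32])
        sum_rec(arr=[30, 20, 32])
          sum_rec(arr=[20, 32])
            sum_rec(arr=[32])
              sum_rec(arr=[])
              -> return 0
            -> return 32
          -> return 52
        -> return 82
      -> return 85
    -> return 118
  -> return 124
-> return 135

Final answer: 135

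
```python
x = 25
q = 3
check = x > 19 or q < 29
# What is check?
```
Trace:
  x=25
  x=25, q=3
  x=25, q=3, check=True

Final answer: True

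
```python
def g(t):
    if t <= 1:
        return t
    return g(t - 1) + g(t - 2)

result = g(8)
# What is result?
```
Call trace (a repeated sub-call is expanded the first time; later identical calls just restate its return value):
g(t=8)
  g(t=7)
    g(t=6)
      g(t=5)
        g(t=4)
          g(t=3)
            g(t=2)
              g(t=1)
              -> return 1
              g(t=0)
              -> return 0
            -> return 1
            g(t=1)
            -> return 1
          -> return 2
          g(t=2) -> return 1  (same call as traced above)
        -> return 3
        g(t=3) -> return 2  (same call as traced above)
      -> return 5
      g(t=4) -> return 3  (same call as traced above)
    -> return 8
    g(t=5) -> return 5  (same call as traced above)
  -> return 13
  g(t=6) -> return 8  (same call as traced above)
-> return 21

Final answer: 21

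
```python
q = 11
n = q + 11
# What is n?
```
Trace:
  q=11
  q=11, n=22

Final answer: 22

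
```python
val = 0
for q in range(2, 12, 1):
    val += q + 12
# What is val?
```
Trace:
  val=0
  val=14, q=2
  val=29, q=3
  val=45, q=4
  val=62, q=5
  val=80, q=6
  val=99, q=7
  val=119, q=8
  val=140, q=9
  val=162, q=10
  val=185, q=11

Final answer: 185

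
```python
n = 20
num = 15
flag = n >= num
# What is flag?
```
Trace:
  n=20
  n=20, num=15
  n=20, num=15, flag=True

Final answer: True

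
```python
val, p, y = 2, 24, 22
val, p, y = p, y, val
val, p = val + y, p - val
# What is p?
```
Trace:
  val=2, p=24, y=22
  val=24, p=22, y=2
  val=26, p=-2, y=2

Final answer: -2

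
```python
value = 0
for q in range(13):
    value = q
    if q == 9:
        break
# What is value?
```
Trace:
  value=0
  value=0, q=0
  value=1, q=1
  value=2, q=2
  value=3, q=3
  value=4, q=4
  value=5, q=5
  value=6, q=6
  value=7, q=7
  value=8, q=8
  value=9, q=9

Final answer: 9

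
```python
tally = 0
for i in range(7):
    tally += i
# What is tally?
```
Trace:
  tally=0
  tally=0, i=0
  tally=1, i=1
  tally=3, i=2
  tally=6, i=3
  tally=10, i=4
  tally=15, i=5
  tally=21, i=6

Final answer: 21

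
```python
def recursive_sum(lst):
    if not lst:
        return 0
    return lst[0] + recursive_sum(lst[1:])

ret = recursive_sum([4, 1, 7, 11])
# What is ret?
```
Call trace:
recursive_sum(lst=[4, 1, 7, 11])
  recursive_sum(lst=[1, 7, 11])
    recursive_sum(lst=[7, 11])
      recursive_sum(lst=[11])
        recursive_sum(lst=[])
        -> return 0
      -> return 11
    -> return 18
  -> return 19
-> return 23

Final answer: 23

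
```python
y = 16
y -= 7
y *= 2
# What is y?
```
Trace:
  y=16
  y=9
  y=18

Final answer: 18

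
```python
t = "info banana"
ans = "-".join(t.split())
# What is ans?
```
Trace:
  t='info banana'
  t='info banana', ans='info-banana'

Final answer: 'info-banana'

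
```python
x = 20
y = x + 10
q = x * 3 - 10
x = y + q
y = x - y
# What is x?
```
Trace:
  x=20
  x=20, y=30
  x=20, y=30, q=50
  x=80, y=30, q=50
  x=80, y=50, q=50

Final answer: 80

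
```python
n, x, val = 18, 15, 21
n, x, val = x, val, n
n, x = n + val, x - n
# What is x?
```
Trace:
  n=18, x=15, val=21
  n=15, x=21, val=18
  n=33, x=6, val=18

Final answer: 6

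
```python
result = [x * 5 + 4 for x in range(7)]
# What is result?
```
Trace:
  x=0
  x=1
  x=2
  x=3
  x=4
  x=5
  x=6
  result=[4, 9, 14, 19, 24, 29, 34]

Final answer: [4, 9, 14, 19, 24, 29, 34]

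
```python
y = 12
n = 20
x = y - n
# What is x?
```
Trace:
  y=12
  y=12, n=20
  y=12, n=20, x=-8

Final answer: -8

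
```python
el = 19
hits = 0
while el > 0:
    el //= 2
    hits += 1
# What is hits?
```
Trace:
  el=19
  el=19, hits=0
  el=9, hits=1
  el=4, hits=2
  el=2, hits=3
  el=1, hits=4
  el=0, hits=5

Final answer: 5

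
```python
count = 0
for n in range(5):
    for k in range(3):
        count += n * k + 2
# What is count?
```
Trace:
  count=0
  count=2, n=0, k=0
  count=4, n=0, k=1
  count=6, n=0, k=2
  count=8, n=1, k=0
  count=11, n=1, k=1
  count=15, n=1, k=2
  count=17, n=2, k=0
  count=21, n=2, k=1
  count=27, n=2, k=2
  count=29, n=3, k=0
  count=34, n=3, k=1
  count=42, n=3, k=2
  count=44, n=4, k=0
  count=50, n=4, k=1
  count=60, n=4, k=2

Final answer: 60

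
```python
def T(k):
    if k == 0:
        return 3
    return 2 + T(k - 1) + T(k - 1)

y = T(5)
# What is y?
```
Call trace (a repeated sub-call is expanded the first time; later identical calls just restate its return value):
T(k=5)
  T(k=4)
    T(k=3)
      T(k=2)
        T(k=1)
          T(k=0)
          -> return 3
          T(k=0)
          -> return 3
        -> return 8
        T(k=1) -> return 8  (same call as traced above)
      -> return 18
      T(k=2) -> return 18  (same call as traced above)
    -> return 38
    T(k=3) -> return 38  (same call as traced above)
  -> return 78
  T(k=4) -> return 78  (same call as traced above)
-> return 158

Final answer: 158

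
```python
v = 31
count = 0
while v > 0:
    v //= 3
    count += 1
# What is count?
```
Trace:
  v=31
  v=31, count=0
  v=10, count=1
  v=3, count=2
  v=1, count=3
  v=0, count=4

Final answer: 4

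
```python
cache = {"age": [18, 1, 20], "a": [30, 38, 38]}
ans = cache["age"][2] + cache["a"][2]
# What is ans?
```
Trace:
  cache={'age': [18, 1, 20], 'a': [30, 38, 38]}
  cache={'age': [18, 1, 20], 'a': [30, 38, 38]}, ans=58

Final answer: 58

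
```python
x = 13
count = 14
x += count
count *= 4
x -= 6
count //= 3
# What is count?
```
Trace:
  x=13
  x=13, count=14
  x=27, count=14
  x=27, count=56
  x=21, count=56
  x=21, count=18

Final answer: 18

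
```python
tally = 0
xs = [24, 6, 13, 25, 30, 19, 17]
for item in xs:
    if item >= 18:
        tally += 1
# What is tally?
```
Trace:
  tally=0
  tally=1, item=24
  tally=1, item=6
  tally=1, item=13
  tally=2, item=25
  tally=3, item=30
  tally=4, item=19
  tally=4, item=17

Final answer: 4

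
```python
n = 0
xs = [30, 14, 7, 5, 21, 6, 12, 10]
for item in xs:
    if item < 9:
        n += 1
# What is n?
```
Trace:
  n=0
  n=0, item=30
  n=0, item=14
  n=1, item=7
  n=2, item=5
  n=2, item=21
  n=3, item=6
  n=3, item=12
  n=3, item=10

Final answer: 3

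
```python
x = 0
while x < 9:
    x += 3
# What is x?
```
Trace:
  x=0
  x=3
  x=6
  x=9

Final answer: 9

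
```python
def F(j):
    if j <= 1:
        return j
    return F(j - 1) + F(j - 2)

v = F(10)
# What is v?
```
Call trace (a repeated sub-call is expanded the first time; later identical calls just restate its return value):
F(j=10)
  F(j=9)
    F(j=8)
      F(j=7)
        F(j=6)
          F(j=5)
            F(j=4)
              F(j=3)
                F(j=2)
                  F(j=1)
                  -> return 1
                  F(j=0)
                  -> return 0
                -> return 1
                F(j=1)
                -> return 1
              -> return 2
              F(j=2) -> return 1  (same call as traced above)
            -> return 3
            F(j=3) -> return 2  (same call as traced above)
          -> return 5
          F(j=4) -> return 3  (same call as traced above)
        -> return 8
        F(j=5) -> return 5  (same call as traced above)
      -> return 13
      F(j=6) -> return 8  (same call as traced above)
    -> return 21
    F(j=7) -> return 13  (same call as traced above)
  -> return 34
  F(j=8) -> return 21  (same call as traced above)
-> return 55

Final answer: 55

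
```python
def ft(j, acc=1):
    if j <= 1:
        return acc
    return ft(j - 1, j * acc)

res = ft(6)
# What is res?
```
Call trace:
ft(j=6, acc=1)
  ft(j=5, acc=6)
    ft(j=4, acc=30)
      ft(j=3, acc=120)
        ft(j=2, acc=360)
          ft(j=1, acc=720)
          -> return 720
        -> return 720
      -> return 720
    -> return 720
  -> return 720
-> return 720

Final answer: 720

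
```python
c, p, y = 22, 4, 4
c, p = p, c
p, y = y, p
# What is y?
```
Trace:
  c=22, p=4, y=4
  c=4, p=22, y=4
  c=4, p=4, y=22

Final answer: 22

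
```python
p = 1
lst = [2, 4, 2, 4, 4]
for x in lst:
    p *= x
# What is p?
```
Trace:
  p=1
  p=2, x=2
  p=8, x=4
  p=16, x=2
  p=64, x=4
  p=256, x=4

Final answer: 256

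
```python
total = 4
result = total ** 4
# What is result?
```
Trace:
  total=4
  total=4, result=256

Final answer: 256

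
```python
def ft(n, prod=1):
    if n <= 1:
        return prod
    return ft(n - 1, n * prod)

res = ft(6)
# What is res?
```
Call trace:
ft(n=6, prod=1)
  ft(n=5, prod=6)
    ft(n=4, prod=30)
      ft(n=3, prod=120)
        ft(n=2, prod=360)
          ft(n=1, prod=720)
          -> return 720
        -> return 720
      -> return 720
    -> return 720
  -> return 720
-> return 720

Final answer: 720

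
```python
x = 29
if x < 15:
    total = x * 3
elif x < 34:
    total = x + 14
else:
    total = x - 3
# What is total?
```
Trace:
  x=29
  x=29, total=43

Final answer: 43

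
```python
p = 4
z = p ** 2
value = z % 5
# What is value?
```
Trace:
  p=4
  p=4, z=16
  p=4, z=16, value=1

Final answer: 1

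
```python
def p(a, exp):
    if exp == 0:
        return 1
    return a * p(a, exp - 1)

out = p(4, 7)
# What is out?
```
Call trace:
p(a=4, exp=7)
  p(a=4, exp=6)
    p(a=4, exp=5)
      p(a=4, exp=4)
        p(a=4, exp=3)
          p(a=4, exp=2)
            p(a=4, exp=1)
              p(a=4, exp=0)
              -> return 1
            -> return 4
          -> return 16
        -> return 64
      -> return 256
    -> return 1024
  -> return 4096
-> return 16384

Final answer: 16384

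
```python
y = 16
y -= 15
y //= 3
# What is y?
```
Trace:
  y=16
  y=1
  y=0

Final answer: 0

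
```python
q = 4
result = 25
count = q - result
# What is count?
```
Trace:
  q=4
  q=4, result=25
  q=4, result=25, count=-21

Final answer: -21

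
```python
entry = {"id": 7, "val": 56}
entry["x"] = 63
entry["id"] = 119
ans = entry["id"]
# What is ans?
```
Trace:
  entry={'id': 7, 'val': 56}
  entry={'id': 7, 'val': 56, 'x': 63}
  entry={'id': 119, 'val': 56, 'x': 63}
  entry={'id': 119, 'val': 56, 'x': 63}, ans=119

Final answer: 119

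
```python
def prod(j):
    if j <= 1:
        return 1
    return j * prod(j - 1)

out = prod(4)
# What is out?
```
Call trace:
prod(j=4)
  prod(j=3)
    prod(j=2)
      prod(j=1)
      -> return 1
    -> return 2
  -> return 6
-> return 24

Final answer: 24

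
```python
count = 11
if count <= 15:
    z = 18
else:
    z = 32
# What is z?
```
Trace:
  count=11
  count=11, z=18

Final answer: 18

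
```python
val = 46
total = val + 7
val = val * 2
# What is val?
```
Trace:
  val=46
  val=46, total=53
  val=92, total=53

Final answer: 92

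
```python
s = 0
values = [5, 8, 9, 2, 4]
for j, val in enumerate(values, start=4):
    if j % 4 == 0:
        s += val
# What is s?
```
Trace:
  s=0
  s=5, j=4, val=5
  s=5, j=5, val=8
  s=5, j=6, val=9
  s=5, j=7, val=2
  s=9, j=8, val=4

Final answer: 9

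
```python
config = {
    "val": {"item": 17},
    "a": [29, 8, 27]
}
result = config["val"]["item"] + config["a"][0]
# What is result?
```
Trace:
  config={'val': {'item': 17}, 'a': [29, 8, 27]}
  config={'val': {'item': 17}, 'a': [29, 8, 27]}, result=46

Final answer: 46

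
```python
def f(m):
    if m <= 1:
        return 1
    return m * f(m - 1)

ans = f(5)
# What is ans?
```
Call trace:
f(m=5)
  f(m=4)
    f(m=3)
      f(m=2)
        f(m=1)
        -> return 1
      -> return 2
    -> return 6
  -> return 24
-> return 120

Final answer: 120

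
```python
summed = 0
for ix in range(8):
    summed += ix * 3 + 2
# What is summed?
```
Trace:
  summed=0
  summed=2, ix=0
  summed=7, ix=1
  summed=15, ix=2
  summed=26, ix=3
  summed=40, ix=4
  summed=57, ix=5
  summed=77, ix=6
  summed=100, ix=7

Final answer: 100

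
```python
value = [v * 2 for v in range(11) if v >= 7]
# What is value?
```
Trace:
  v=0
  v=1
  v=2
  v=3
  v=4
  v=5
  v=6
  v=7
  v=8
  v=9
  v=10
  value=[14, 16, 18, 20]

Final answer: [14, 16, 18, 20]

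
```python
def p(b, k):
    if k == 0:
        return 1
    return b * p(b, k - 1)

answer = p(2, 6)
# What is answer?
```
Call trace:
p(b=2, k=6)
  p(b=2, k=5)
    p(b=2, k=4)
      p(b=2, k=3)
        p(b=2, k=2)
          p(b=2, k=1)
            p(b=2, k=0)
            -> return 1
          -> return 2
        -> return 4
      -> return 8
    -> return 16
  -> return 32
-> return 64

Final answer: 64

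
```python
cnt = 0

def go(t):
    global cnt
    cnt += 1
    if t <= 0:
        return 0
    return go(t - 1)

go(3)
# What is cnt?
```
Call trace:
go(t=3)
  go(t=2)
    go(t=1)
      go(t=0)
      -> return 0
    -> return 0
  -> return 0
-> return 0

cnt is incremented once per call. go is entered once for each t = 3, 2, 1, 0 (the t <= 0 call returns without recursing), i.e. 3 + 1 calls.
cnt = 4

Final answer: 4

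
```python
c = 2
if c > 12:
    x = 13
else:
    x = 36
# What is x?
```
Trace:
  c=2
  c=2, x=36

Final answer: 36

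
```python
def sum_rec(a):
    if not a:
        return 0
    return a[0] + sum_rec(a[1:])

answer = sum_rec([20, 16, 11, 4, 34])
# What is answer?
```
Call trace:
sum_rec(a=[20, 16, 11, 4, 34])
  sum_rec(a=[16, 11, 4, 34])
    sum_rec(a=[11, 4, 34])
      sum_rec(a=[4, 34])
        sum_rec(a=[34])
          sum_rec(a=[])
          -> return 0
        -> return 34
      -> return 38
    -> return 49
  -> return 65
-> return 85

Final answer: 85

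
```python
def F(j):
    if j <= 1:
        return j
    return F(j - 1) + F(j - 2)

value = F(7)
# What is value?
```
Call trace (a repeated sub-call is expanded the first time; later identical calls just restate its return value):
F(j=7)
  F(j=6)
    F(j=5)
      F(j=4)
        F(j=3)
          F(j=2)
            F(j=1)
            -> return 1
            F(j=0)
            -> return 0
          -> return 1
          F(j=1)
          -> return 1
        -> return 2
        F(j=2) -> return 1  (same call as traced above)
      -> return 3
      F(j=3) -> return 2  (same call as traced above)
    -> return 5
    F(j=4) -> return 3  (same call as traced above)
  -> return 8
  F(j=5) -> return 5  (same call as traced above)
-> return 13

Final answer: 13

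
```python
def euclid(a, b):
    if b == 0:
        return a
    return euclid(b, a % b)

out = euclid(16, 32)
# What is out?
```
Call trace:
euclid(a=16, b=32)
  euclid(a=32, b=16)
    euclid(a=16, b=0)
    -> return 16
  -> return 16
-> return 16

Final answer: 16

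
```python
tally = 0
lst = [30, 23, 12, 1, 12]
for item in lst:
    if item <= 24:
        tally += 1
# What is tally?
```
Trace:
  tally=0
  tally=0, item=30
  tally=1, item=23
  tally=2, item=12
  tally=3, item=1
  tally=4, item=12

Final answer: 4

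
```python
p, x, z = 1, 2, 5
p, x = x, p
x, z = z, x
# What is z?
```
Trace:
  p=1, x=2, z=5
  p=2, x=1, z=5
  p=2, x=5, z=1

Final answer: 1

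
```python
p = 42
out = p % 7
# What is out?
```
Trace:
  p=42
  p=42, out=0

Final answer: 0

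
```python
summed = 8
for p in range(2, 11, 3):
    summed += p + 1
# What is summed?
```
Trace:
  summed=8
  summed=11, p=2
  summed=17, p=5
  summed=26, p=8

Final answer: 26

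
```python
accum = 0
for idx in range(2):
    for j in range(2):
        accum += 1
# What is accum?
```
Trace:
  accum=0
  accum=1, idx=0, j=0
  accum=2, idx=0, j=1
  accum=3, idx=1, j=0
  accum=4, idx=1, j=1

Final answer: 4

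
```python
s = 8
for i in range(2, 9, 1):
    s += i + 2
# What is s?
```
Trace:
  s=8
  s=12, i=2
  s=17, i=3
  s=23, i=4
  s=30, i=5
  s=38, i=6
  s=47, i=7
  s=57, i=8

Final answer: 57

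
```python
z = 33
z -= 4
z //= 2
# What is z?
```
Trace:
  z=33
  z=29
  z=14

Final answer: 14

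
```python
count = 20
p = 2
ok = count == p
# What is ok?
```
Trace:
  count=20
  count=20, p=2
  count=20, p=2, ok=False

Final answer: False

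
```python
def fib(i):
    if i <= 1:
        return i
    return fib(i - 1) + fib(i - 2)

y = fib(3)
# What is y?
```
Call trace:
fib(i=3)
  fib(i=2)
    fib(i=1)
    -> return 1
    fib(i=0)
    -> return 0
  -> return 1
  fib(i=1)
  -> return 1
-> return 2

Final answer: 2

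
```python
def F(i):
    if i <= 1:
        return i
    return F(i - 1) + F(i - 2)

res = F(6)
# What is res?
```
Call trace (a repeated sub-call is expanded the first time; later identical calls just restate its return value):
F(i=6)
  F(i=5)
    F(i=4)
      F(i=3)
        F(i=2)
          F(i=1)
          -> return 1
          F(i=0)
          -> return 0
        -> return 1
        F(i=1)
        -> return 1
      -> return 2
      F(i=2) -> return 1  (same call as traced above)
    -> return 3
    F(i=3) -> return 2  (same call as traced above)
  -> return 5
  F(i=4) -> return 3  (same call as traced above)
-> return 8

Final answer: 8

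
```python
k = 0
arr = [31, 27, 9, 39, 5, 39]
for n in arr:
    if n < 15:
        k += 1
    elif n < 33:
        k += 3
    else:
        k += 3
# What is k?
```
Trace:
  k=0
  k=3, n=31
  k=6, n=27
  k=7, n=9
  k=10, n=39
  k=11, n=5
  k=14, n=39

Final answer: 14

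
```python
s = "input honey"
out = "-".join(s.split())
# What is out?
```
Trace:
  s='input honey'
  s='input honey', out='input-honey'

Final answer: 'input-honey'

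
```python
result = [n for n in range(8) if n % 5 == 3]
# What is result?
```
Trace:
  n=0
  n=1
  n=2
  n=3
  n=4
  n=5
  n=6
  n=7
  result=[3]

Final answer: [3]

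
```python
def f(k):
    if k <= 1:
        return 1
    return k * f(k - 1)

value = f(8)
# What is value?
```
Call trace:
f(k=8)
  f(k=7)
    f(k=6)
      f(k=5)
        f(k=4)
          f(k=3)
            f(k=2)
              f(k=1)
              -> return 1
            -> return 2
          -> return 6
        -> return 24
      -> return 120
    -> return 720
  -> return 5040
-> return 40320

Final answer: 40320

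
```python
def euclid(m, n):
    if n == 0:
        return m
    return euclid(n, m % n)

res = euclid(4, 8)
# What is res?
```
Call trace:
euclid(m=4, n=8)
  euclid(m=8, n=4)
    euclid(m=4, n=0)
    -> return 4
  -> return 4
-> return 4

Final answer: 4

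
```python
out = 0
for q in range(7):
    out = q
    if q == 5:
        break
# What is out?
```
Trace:
  out=0
  out=0, q=0
  out=1, q=1
  out=2, q=2
  out=3, q=3
  out=4, q=4
  out=5, q=5

Final answer: 5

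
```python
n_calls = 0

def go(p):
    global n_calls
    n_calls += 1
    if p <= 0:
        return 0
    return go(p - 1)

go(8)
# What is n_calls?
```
Call trace:
go(p=8)
  go(p=7)
    go(p=6)
      go(p=5)
        go(p=4)
          go(p=3)
            go(p=2)
              go(p=1)
                go(p=0)
                -> return 0
              -> return 0
            -> return 0
          -> return 0
        -> return 0
      -> return 0
    -> return 0
  -> return 0
-> return 0

n_calls is incremented once per call. go is entered once for each p = 8, 7, 6, 5, 4, 3, 2, 1, 0 (the p <= 0 call returns without recursing), i.e. 8 + 1 calls.
n_calls = 9

Final answer: 9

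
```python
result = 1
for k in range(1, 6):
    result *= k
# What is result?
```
Trace:
  result=1
  result=1, k=1
  result=2, k=2
  result=6, k=3
  result=24, k=4
  result=120, k=5

Final answer: 120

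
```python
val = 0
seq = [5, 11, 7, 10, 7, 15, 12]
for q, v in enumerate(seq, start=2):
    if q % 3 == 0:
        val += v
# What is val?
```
Trace:
  val=0
  val=0, q=2, v=5
  val=11, q=3, v=11
  val=11, q=4, v=7
  val=11, q=5, v=10
  val=18, q=6, v=7
  val=18, q=7, v=15
  val=18, q=8, v=12

Final answer: 18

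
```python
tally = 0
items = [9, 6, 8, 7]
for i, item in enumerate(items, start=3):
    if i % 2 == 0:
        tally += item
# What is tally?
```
Trace:
  tally=0
  tally=0, i=3, item=9
  tally=6, i=4, item=6
  tally=6, i=5, item=8
  tally=13, i=6, item=7

Final answer: 13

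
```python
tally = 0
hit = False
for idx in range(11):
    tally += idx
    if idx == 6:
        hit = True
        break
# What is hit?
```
Trace:
  tally=0
  tally=0, hit=False
  tally=0, hit=False, idx=0
  tally=1, hit=False, idx=1
  tally=3, hit=False, idx=2
  tally=6, hit=False, idx=3
  tally=10, hit=False, idx=4
  tally=15, hit=False, idx=5
  tally=21, hit=True, idx=6

Final answer: True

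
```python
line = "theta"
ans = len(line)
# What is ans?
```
Trace:
  line='theta'
  line='theta', ans=5

Final answer: 5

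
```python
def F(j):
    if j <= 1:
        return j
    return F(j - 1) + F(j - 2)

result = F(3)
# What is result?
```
Call trace:
F(j=3)
  F(j=2)
    F(j=1)
    -> return 1
    F(j=0)
    -> return 0
  -> return 1
  F(j=1)
  -> return 1
-> return 2

Final answer: 2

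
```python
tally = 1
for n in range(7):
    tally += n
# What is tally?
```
Trace:
  tally=1
  tally=1, n=0
  tally=2, n=1
  tally=4, n=2
  tally=7, n=3
  tally=11, n=4
  tally=16, n=5
  tally=22, n=6

Final answer: 22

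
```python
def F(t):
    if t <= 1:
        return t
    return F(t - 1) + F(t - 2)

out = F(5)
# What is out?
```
Call trace (a repeated sub-call is expanded the first time; later identical calls just restate its return value):
F(t=5)
  F(t=4)
    F(t=3)
      F(t=2)
        F(t=1)
        -> return 1
        F(t=0)
        -> return 0
      -> return 1
      F(t=1)
      -> return 1
    -> return 2
    F(t=2) -> return 1  (same call as traced above)
  -> return 3
  F(t=3) -> return 2  (same call as traced above)
-> return 5

Final answer: 5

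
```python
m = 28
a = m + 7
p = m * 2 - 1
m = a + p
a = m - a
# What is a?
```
Trace:
  m=28
  m=28, a=35
  m=28, a=35, p=55
  m=90, a=35, p=55
  m=90, a=55, p=55

Final answer: 55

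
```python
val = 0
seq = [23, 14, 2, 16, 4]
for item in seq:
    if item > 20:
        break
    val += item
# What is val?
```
Trace:
  val=0
  val=0, item=23

Final answer: 0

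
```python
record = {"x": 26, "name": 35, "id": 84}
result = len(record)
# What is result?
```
Trace:
  record={'x': 26, 'name': 35, 'id': 84}
  record={'x': 26, 'name': 35, 'id': 84}, result=3

Final answer: 3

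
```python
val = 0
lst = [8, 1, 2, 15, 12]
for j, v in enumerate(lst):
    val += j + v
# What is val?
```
Trace:
  val=0
  val=8, j=0, v=8
  val=10, j=1, v=1
  val=14, j=2, v=2
  val=32, j=3, v=15
  val=48, j=4, v=12

Final answer: 48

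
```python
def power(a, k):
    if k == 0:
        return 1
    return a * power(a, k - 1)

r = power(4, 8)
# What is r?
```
Call trace:
power(a=4, k=8)
  power(a=4, k=7)
    power(a=4, k=6)
      power(a=4, k=5)
        power(a=4, k=4)
          power(a=4, k=3)
            power(a=4, k=2)
              power(a=4, k=1)
                power(a=4, k=0)
                -> return 1
              -> return 4
            -> return 16
          -> return 64
        -> return 256
      -> return 1024
    -> return 4096
  -> return 16384
-> return 65536

Final answer: 65536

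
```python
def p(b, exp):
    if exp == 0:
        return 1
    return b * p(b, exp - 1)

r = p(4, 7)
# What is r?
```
Call trace:
p(b=4, exp=7)
  p(b=4, exp=6)
    p(b=4, exp=5)
      p(b=4, exp=4)
        p(b=4, exp=3)
          p(b=4, exp=2)
            p(b=4, exp=1)
              p(b=4, exp=0)
              -> return 1
            -> return 4
          -> return 16
        -> return 64
      -> return 256
    -> return 1024
  -> return 4096
-> return 16384

Final answer: 16384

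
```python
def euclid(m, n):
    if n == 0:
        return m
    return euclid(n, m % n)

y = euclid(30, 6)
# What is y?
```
Call trace:
euclid(m=30, n=6)
  euclid(m=6, n=0)
  -> return 6
-> return 6

Final answer: 6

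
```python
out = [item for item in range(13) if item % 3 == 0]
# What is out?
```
Trace:
  item=0
  item=1
  item=2
  item=3
  item=4
  item=5
  item=6
  item=7
  item=8
  item=9
  item=10
  item=11
  item=12
  out=[0, 3, 6, 9, 12]

Final answer: [0, 3, 6, 9, 12]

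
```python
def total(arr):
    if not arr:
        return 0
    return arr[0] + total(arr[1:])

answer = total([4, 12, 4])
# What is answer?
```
Call trace:
total(arr=[4, 12, 4])
  total(arr=[12, 4])
    total(arr=[4])
      total(arr=[])
      -> return 0
    -> return 4
  -> return 16
-> return 20

Final answer: 20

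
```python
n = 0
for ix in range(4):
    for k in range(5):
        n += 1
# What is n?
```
Trace:
  n=0
  n=1, ix=0, k=0
  n=2, ix=0, k=1
  n=3, ix=0, k=2
  n=4, ix=0, k=3
  n=5, ix=0, k=4
  n=6, ix=1, k=0
  n=7, ix=1, k=1
  n=8, ix=1, k=2
  n=9, ix=1, k=3
  n=10, ix=1, k=4
  n=11, ix=2, k=0
  n=12, ix=2, k=1
  n=13, ix=2, k=2
  n=14, ix=2, k=3
  n=15, ix=2, k=4
  n=16, ix=3, k=0
  n=17, ix=3, k=1
  n=18, ix=3, k=2
  n=19, ix=3, k=3
  n=20, ix=3, k=4

Final answer: 20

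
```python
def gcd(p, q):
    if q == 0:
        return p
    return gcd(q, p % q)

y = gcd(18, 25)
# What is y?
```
Call trace:
gcd(p=18, q=25)
  gcd(p=25, q=18)
    gcd(p=18, q=7)
      gcd(p=7, q=4)
        gcd(p=4, q=3)
          gcd(p=3, q=1)
            gcd(p=1, q=0)
            -> return 1
          -> return 1
        -> return 1
      -> return 1
    -> return 1
  -> return 1
-> return 1

Final answer: 1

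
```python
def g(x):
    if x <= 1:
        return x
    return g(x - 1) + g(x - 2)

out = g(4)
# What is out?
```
Call trace (a repeated sub-call is expanded the first time; later identical calls just restate its return value):
g(x=4)
  g(x=3)
    g(x=2)
      g(x=1)
      -> return 1
      g(x=0)
      -> return 0
    -> return 1
    g(x=1)
    -> return 1
  -> return 2
  g(x=2) -> return 1  (same call as traced above)
-> return 3

Final answer: 3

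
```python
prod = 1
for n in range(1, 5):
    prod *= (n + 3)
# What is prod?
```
Trace:
  prod=1
  prod=4, n=1
  prod=20, n=2
  prod=120, n=3
  prod=840, n=4

Final answer: 840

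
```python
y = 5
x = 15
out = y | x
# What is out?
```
Trace:
  y=5
  y=5, x=15
  y=5, x=15, out=15

Final answer: 15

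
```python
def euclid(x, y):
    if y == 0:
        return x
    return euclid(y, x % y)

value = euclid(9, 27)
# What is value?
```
Call trace:
euclid(x=9, y=27)
  euclid(x=27, y=9)
    euclid(x=9, y=0)
    -> return 9
  -> return 9
-> return 9

Final answer: 9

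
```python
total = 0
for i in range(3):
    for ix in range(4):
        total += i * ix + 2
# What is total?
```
Trace:
  total=0
  total=2, i=0, ix=0
  total=4, i=0, ix=1
  total=6, i=0, ix=2
  total=8, i=0, ix=3
  total=10, i=1, ix=0
  total=13, i=1, ix=1
  total=17, i=1, ix=2
  total=22, i=1, ix=3
  total=24, i=2, ix=0
  total=28, i=2, ix=1
  total=34, i=2, ix=2
  total=42, i=2, ix=3

Final answer: 42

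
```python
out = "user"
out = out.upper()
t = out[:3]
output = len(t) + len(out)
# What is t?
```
Trace:
  out='user'
  out='USER'
  out='USER', t='USE'
  out='USER', t='USE', output=7

Final answer: 'USE'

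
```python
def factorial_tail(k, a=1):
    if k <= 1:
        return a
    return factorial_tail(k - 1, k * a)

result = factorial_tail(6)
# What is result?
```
Call trace:
factorial_tail(k=6, a=1)
  factorial_tail(k=5, a=6)
    factorial_tail(k=4, a=30)
      factorial_tail(k=3, a=120)
        factorial_tail(k=2, a=360)
          factorial_tail(k=1, a=720)
          -> return 720
        -> return 720
      -> return 720
    -> return 720
  -> return 720
-> return 720

Final answer: 720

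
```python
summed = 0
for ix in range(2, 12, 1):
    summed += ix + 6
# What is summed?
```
Trace:
  summed=0
  summed=8, ix=2
  summed=17, ix=3
  summed=27, ix=4
  summed=38, ix=5
  summed=50, ix=6
  summed=63, ix=7
  summed=77, ix=8
  summed=92, ix=9
  summed=108, ix=10
  summed=125, ix=11

Final answer: 125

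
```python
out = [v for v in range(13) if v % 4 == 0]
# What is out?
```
Trace:
  v=0
  v=1
  v=2
  v=3
  v=4
  v=5
  v=6
  v=7
  v=8
  v=9
  v=10
  v=11
  v=12
  out=[0, 4, 8, 12]

Final answer: [0, 4, 8, 12]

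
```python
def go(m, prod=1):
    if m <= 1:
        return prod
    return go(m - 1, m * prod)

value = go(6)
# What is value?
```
Call trace:
go(m=6, prod=1)
  go(m=5, prod=6)
    go(m=4, prod=30)
      go(m=3, prod=120)
        go(m=2, prod=360)
          go(m=1, prod=720)
          -> return 720
        -> return 720
      -> return 720
    -> return 720
  -> return 720
-> return 720

Final answer: 720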